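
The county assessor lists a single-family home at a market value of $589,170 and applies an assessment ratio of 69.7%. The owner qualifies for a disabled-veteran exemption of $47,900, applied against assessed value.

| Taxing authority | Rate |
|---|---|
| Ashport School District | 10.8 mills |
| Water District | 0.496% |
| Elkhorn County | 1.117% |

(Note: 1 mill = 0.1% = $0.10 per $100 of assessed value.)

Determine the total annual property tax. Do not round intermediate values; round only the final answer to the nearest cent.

$9,768.90

Assessed value = $589,170 × 0.697 = $410,651.49
Taxable value = $410,651.49 − $47,900 = $362,751.49
Ashport School District: $362,751.49 × 0.0108 = $3,917.716092
Water District: $362,751.49 × 0.00496 = $1,799.2473904
Elkhorn County: $362,751.49 × 0.01117 = $4,051.9341433
Total = $9,768.8976257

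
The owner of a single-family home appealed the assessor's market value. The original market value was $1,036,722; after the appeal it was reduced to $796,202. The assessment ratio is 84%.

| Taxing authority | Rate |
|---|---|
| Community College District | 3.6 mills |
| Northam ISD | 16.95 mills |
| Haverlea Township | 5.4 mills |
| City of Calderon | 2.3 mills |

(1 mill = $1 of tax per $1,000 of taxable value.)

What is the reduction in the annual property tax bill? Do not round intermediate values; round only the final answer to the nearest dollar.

Old assessed value = $1,036,722 × 0.84 = $870,846.48
New assessed value = $796,202 × 0.84 = $668,809.68
Combined rate = 0.0036 + 0.01695 + 0.0054 + 0.0023 = 0.02825
Old tax = $870,846.48 × 0.02825 = $24,601.41306
New tax = $668,809.68 × 0.02825 = $18,893.87346
Reduction = $24,601.41306 − $18,893.87346 = $5,707.5396

$5,708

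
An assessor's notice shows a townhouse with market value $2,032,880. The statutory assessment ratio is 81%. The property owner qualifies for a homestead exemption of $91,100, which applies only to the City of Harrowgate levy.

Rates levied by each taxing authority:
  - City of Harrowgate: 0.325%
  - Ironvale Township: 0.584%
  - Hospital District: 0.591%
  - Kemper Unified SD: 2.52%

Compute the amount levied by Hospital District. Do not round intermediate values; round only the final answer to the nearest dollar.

$9,732

Assessed value = $2,032,880 × 0.81 = $1,646,632.8
Hospital District taxable value = $1,646,632.8 (exemption does not apply)
Hospital District levy = $1,646,632.8 × 0.00591 = $9,731.599848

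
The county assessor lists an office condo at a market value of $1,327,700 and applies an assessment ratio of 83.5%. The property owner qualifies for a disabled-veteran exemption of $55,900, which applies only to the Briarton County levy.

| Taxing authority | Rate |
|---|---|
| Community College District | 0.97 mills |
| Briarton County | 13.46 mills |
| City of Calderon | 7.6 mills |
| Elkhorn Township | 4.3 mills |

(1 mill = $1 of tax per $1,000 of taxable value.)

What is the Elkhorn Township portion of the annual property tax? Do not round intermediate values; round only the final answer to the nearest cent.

$4,767.11

Assessed value = $1,327,700 × 0.835 = $1,108,629.5
Elkhorn Township taxable value = $1,108,629.5 (exemption does not apply)
Elkhorn Township levy = $1,108,629.5 × 0.0043 = $4,767.10685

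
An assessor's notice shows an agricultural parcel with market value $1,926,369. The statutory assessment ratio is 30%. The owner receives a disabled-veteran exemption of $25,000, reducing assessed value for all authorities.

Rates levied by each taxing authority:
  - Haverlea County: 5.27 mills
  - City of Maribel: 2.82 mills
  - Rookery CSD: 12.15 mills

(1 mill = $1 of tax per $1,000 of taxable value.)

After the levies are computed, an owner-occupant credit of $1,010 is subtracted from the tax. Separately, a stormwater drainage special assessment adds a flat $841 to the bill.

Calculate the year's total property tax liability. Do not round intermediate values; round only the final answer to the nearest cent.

$11,021.91

Assessed value = $1,926,369 × 0.3 = $577,910.7
Taxable value = $577,910.7 − $25,000 = $552,910.7
Haverlea County: $552,910.7 × 0.00527 = $2,913.839389
City of Maribel: $552,910.7 × 0.00282 = $1,559.208174
Rookery CSD: $552,910.7 × 0.01215 = $6,717.865005
Levies subtotal = $11,190.912568
After credit = $11,190.912568 − $1,010 = $10,180.912568
Total = $10,180.912568 + $841 = $11,021.912568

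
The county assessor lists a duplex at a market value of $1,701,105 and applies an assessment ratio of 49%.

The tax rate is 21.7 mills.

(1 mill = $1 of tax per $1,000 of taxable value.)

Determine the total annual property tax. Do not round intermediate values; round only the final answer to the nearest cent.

$18,087.85

Assessed value = $1,701,105 × 0.49 = $833,541.45
Tax = $833,541.45 × 0.0217 = $18,087.849465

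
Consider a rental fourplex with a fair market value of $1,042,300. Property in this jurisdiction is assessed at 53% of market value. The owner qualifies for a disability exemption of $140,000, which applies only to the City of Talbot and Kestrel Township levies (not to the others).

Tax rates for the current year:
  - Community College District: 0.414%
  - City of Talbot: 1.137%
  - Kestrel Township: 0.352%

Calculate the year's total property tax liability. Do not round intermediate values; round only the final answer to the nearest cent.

$8,427.93

Assessed value = $1,042,300 × 0.53 = $552,419
Community College District: $552,419 × 0.00414 = $2,287.01466
City of Talbot: ($552,419 − $140,000) × 0.01137 = $412,419 × 0.01137 = $4,689.20403
Kestrel Township: ($552,419 − $140,000) × 0.00352 = $412,419 × 0.00352 = $1,451.71488
Total = $8,427.93357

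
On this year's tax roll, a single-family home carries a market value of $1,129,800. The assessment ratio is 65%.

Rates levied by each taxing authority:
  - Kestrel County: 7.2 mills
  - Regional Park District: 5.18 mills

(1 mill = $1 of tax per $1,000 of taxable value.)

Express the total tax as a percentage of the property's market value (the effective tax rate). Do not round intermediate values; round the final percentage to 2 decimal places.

Assessed value = $1,129,800 × 0.65 = $734,370
Kestrel County: $734,370 × 0.0072 = $5,287.464
Regional Park District: $734,370 × 0.00518 = $3,804.0366
Total tax = $9,091.5006
Effective rate = $9,091.5006 ÷ $1,129,800 = 0.80% of market value

0.80%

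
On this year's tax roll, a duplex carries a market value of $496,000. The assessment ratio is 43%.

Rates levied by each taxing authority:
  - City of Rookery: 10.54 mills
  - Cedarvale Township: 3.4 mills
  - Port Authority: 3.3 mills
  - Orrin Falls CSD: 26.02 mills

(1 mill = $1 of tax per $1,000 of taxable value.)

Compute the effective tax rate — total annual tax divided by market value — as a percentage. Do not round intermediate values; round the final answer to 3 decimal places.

1.860%

Assessed value = $496,000 × 0.43 = $213,280
City of Rookery: $213,280 × 0.01054 = $2,247.9712
Cedarvale Township: $213,280 × 0.0034 = $725.152
Port Authority: $213,280 × 0.0033 = $703.824
Orrin Falls CSD: $213,280 × 0.02602 = $5,549.5456
Total tax = $9,226.4928
Effective rate = $9,226.4928 ÷ $496,000 = 1.860% of market value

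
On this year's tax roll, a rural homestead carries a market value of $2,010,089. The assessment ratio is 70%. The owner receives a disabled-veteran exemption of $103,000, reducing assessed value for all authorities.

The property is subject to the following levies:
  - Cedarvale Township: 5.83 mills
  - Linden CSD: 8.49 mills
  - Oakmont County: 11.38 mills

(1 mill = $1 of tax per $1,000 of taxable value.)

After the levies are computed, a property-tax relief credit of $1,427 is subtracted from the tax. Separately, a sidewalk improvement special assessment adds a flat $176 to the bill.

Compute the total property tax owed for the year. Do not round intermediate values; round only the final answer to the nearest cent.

$32,263.40

Assessed value = $2,010,089 × 0.7 = $1,407,062.3
Taxable value = $1,407,062.3 − $103,000 = $1,304,062.3
Cedarvale Township: $1,304,062.3 × 0.00583 = $7,602.683209
Linden CSD: $1,304,062.3 × 0.00849 = $11,071.488927
Oakmont County: $1,304,062.3 × 0.01138 = $14,840.228974
Levies subtotal = $33,514.40111
After credit = $33,514.40111 − $1,427 = $32,087.40111
Total = $32,087.40111 + $176 = $32,263.40111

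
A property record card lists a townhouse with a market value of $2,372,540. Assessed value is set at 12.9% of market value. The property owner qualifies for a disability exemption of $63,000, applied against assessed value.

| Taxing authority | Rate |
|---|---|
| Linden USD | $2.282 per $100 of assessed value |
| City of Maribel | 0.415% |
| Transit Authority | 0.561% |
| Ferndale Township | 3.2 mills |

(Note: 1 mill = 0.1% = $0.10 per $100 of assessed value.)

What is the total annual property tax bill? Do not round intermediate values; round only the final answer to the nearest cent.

Assessed value = $2,372,540 × 0.129 = $306,057.66
Taxable value = $306,057.66 − $63,000 = $243,057.66
Linden USD: $243,057.66 × 0.02282 = $5,546.5758012
City of Maribel: $243,057.66 × 0.00415 = $1,008.689289
Transit Authority: $243,057.66 × 0.00561 = $1,363.5534726
Ferndale Township: $243,057.66 × 0.0032 = $777.784512
Total = $8,696.6030748

$8,696.60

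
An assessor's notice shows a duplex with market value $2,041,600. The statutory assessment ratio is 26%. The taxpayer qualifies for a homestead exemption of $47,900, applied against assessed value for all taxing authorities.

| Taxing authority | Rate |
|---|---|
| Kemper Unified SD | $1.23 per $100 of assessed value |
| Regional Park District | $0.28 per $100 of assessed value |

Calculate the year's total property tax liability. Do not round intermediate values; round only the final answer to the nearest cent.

Assessed value = $2,041,600 × 0.26 = $530,816
Taxable value = $530,816 − $47,900 = $482,916
Kemper Unified SD: $482,916 × 0.0123 = $5,939.8668
Regional Park District: $482,916 × 0.0028 = $1,352.1648
Total = $5,939.8668 + $1,352.1648 = $7,292.0316

$7,292.03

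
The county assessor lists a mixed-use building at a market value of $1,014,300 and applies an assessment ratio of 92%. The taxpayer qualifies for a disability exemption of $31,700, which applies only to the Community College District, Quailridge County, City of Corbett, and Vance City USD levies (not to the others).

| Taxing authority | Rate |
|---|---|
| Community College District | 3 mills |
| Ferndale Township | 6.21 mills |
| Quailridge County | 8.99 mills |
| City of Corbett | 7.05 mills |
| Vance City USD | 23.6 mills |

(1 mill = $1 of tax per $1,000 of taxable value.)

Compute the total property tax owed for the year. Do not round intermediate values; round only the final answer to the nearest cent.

Assessed value = $1,014,300 × 0.92 = $933,156
Community College District: ($933,156 − $31,700) × 0.003 = $901,456 × 0.003 = $2,704.368
Ferndale Township: $933,156 × 0.00621 = $5,794.89876
Quailridge County: ($933,156 − $31,700) × 0.00899 = $901,456 × 0.00899 = $8,104.08944
City of Corbett: ($933,156 − $31,700) × 0.00705 = $901,456 × 0.00705 = $6,355.2648
Vance City USD: ($933,156 − $31,700) × 0.0236 = $901,456 × 0.0236 = $21,274.3616
Total = $44,232.9826

$44,232.98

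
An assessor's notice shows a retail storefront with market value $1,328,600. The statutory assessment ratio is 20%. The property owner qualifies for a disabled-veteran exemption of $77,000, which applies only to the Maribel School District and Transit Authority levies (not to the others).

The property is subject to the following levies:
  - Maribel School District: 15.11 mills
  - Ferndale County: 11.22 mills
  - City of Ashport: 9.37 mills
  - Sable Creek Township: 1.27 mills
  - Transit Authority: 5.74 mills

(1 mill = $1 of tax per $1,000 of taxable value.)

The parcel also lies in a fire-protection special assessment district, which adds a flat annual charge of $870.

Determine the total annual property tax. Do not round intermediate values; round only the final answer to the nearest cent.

Assessed value = $1,328,600 × 0.2 = $265,720
Maribel School District: ($265,720 − $77,000) × 0.01511 = $188,720 × 0.01511 = $2,851.5592
Ferndale County: $265,720 × 0.01122 = $2,981.3784
City of Ashport: $265,720 × 0.00937 = $2,489.7964
Sable Creek Township: $265,720 × 0.00127 = $337.4644
Transit Authority: ($265,720 − $77,000) × 0.00574 = $188,720 × 0.00574 = $1,083.2528
Levies subtotal = $9,743.4512
Total = $9,743.4512 + $870 = $10,613.4512

$10,613.45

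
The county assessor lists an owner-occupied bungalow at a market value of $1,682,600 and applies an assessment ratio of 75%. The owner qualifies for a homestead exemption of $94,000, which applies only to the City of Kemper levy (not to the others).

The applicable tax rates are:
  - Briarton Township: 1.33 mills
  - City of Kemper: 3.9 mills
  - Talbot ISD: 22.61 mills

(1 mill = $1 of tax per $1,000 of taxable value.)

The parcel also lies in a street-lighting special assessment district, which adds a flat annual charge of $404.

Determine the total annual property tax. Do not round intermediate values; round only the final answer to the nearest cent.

$35,170.09

Assessed value = $1,682,600 × 0.75 = $1,261,950
Briarton Township: $1,261,950 × 0.00133 = $1,678.3935
City of Kemper: ($1,261,950 − $94,000) × 0.0039 = $1,167,950 × 0.0039 = $4,555.005
Talbot ISD: $1,261,950 × 0.02261 = $28,532.6895
Levies subtotal = $34,766.088
Total = $34,766.088 + $404 = $35,170.088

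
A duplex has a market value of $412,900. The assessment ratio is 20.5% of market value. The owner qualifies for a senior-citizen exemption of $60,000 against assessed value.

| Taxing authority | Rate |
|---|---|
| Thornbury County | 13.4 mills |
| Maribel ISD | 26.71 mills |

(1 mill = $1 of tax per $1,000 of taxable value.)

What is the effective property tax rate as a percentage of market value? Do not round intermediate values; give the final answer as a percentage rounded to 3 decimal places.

Assessed value = $412,900 × 0.205 = $84,644.5
Taxable value = $84,644.5 − $60,000 = $24,644.5
Thornbury County: $24,644.5 × 0.0134 = $330.2363
Maribel ISD: $24,644.5 × 0.02671 = $658.254595
Total tax = $988.490895
Effective rate = $988.490895 ÷ $412,900 = 0.239% of market value

0.239%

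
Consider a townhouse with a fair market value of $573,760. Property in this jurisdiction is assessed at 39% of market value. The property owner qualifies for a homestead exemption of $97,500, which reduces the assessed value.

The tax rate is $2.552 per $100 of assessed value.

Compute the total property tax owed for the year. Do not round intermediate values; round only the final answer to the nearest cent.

Assessed value = $573,760 × 0.39 = $223,766.4
Taxable value = $223,766.4 − $97,500 = $126,266.4
Tax = $126,266.4 × 0.02552 = $3,222.318528

$3,222.32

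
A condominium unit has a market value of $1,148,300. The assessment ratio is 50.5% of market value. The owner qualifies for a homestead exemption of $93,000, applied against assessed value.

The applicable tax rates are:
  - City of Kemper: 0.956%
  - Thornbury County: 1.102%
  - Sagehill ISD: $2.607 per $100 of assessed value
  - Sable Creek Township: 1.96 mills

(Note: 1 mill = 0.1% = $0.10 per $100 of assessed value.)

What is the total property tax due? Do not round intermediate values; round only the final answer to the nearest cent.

Assessed value = $1,148,300 × 0.505 = $579,891.5
Taxable value = $579,891.5 − $93,000 = $486,891.5
City of Kemper: $486,891.5 × 0.00956 = $4,654.68274
Thornbury County: $486,891.5 × 0.01102 = $5,365.54433
Sagehill ISD: $486,891.5 × 0.02607 = $12,693.261405
Sable Creek Township: $486,891.5 × 0.00196 = $954.30734
Total = $23,667.795815

$23,667.80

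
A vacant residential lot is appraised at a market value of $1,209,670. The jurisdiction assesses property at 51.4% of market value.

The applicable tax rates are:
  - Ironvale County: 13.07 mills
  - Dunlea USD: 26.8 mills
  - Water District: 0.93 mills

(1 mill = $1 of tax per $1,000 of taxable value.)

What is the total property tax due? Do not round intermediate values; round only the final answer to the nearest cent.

$25,368.23

Assessed value = $1,209,670 × 0.514 = $621,770.38
Ironvale County: $621,770.38 × 0.01307 = $8,126.5388666
Dunlea USD: $621,770.38 × 0.0268 = $16,663.446184
Water District: $621,770.38 × 0.00093 = $578.2464534
Total = $8,126.5388666 + $16,663.446184 + $578.2464534 = $25,368.231504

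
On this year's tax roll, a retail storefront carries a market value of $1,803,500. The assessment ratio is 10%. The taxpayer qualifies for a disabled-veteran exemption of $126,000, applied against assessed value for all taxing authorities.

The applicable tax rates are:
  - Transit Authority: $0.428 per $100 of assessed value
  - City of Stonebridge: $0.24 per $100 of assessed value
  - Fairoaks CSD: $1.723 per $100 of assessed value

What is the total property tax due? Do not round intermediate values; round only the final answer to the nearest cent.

$1,299.51

Assessed value = $1,803,500 × 0.1 = $180,350
Taxable value = $180,350 − $126,000 = $54,350
Transit Authority: $54,350 × 0.00428 = $232.618
City of Stonebridge: $54,350 × 0.0024 = $130.44
Fairoaks CSD: $54,350 × 0.01723 = $936.4505
Total = $232.618 + $130.44 + $936.4505 = $1,299.5085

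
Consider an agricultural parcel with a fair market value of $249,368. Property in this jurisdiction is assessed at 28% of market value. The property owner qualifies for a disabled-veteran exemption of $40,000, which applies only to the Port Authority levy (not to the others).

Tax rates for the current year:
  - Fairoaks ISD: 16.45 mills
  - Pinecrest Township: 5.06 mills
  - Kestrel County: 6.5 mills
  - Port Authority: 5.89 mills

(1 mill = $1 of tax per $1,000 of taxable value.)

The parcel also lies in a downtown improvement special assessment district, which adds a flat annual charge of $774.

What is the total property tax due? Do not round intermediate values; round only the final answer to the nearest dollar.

$2,905

Assessed value = $249,368 × 0.28 = $69,823.04
Fairoaks ISD: $69,823.04 × 0.01645 = $1,148.589008
Pinecrest Township: $69,823.04 × 0.00506 = $353.3045824
Kestrel County: $69,823.04 × 0.0065 = $453.84976
Port Authority: ($69,823.04 − $40,000) × 0.00589 = $29,823.04 × 0.00589 = $175.6577056
Levies subtotal = $2,131.401056
Total = $2,131.401056 + $774 = $2,905.401056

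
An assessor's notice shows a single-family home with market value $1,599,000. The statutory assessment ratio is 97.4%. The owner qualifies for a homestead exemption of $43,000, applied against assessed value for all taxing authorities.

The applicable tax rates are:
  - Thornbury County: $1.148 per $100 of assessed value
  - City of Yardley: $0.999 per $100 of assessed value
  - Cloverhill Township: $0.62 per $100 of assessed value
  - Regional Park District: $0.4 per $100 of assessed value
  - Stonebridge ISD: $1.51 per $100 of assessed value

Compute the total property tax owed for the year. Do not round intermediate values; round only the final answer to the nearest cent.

$70,829.70

Assessed value = $1,599,000 × 0.974 = $1,557,426
Taxable value = $1,557,426 − $43,000 = $1,514,426
Thornbury County: $1,514,426 × 0.01148 = $17,385.61048
City of Yardley: $1,514,426 × 0.00999 = $15,129.11574
Cloverhill Township: $1,514,426 × 0.0062 = $9,389.4412
Regional Park District: $1,514,426 × 0.004 = $6,057.704
Stonebridge ISD: $1,514,426 × 0.0151 = $22,867.8326
Total = $17,385.61048 + $15,129.11574 + $9,389.4412 + $6,057.704 + $22,867.8326 = $70,829.70402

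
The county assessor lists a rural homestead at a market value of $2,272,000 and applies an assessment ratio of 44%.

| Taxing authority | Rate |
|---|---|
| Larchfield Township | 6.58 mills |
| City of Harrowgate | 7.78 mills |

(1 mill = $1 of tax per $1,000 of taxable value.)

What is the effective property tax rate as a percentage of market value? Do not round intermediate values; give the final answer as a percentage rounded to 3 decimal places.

Assessed value = $2,272,000 × 0.44 = $999,680
Larchfield Township: $999,680 × 0.00658 = $6,577.8944
City of Harrowgate: $999,680 × 0.00778 = $7,777.5104
Total tax = $14,355.4048
Effective rate = $14,355.4048 ÷ $2,272,000 = 0.632% of market value

0.632%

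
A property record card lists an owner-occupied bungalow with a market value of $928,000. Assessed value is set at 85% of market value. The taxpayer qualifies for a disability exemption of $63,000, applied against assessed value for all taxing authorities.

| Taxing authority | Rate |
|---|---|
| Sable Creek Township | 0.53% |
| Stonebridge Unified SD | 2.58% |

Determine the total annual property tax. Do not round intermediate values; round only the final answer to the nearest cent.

$22,572.38

Assessed value = $928,000 × 0.85 = $788,800
Taxable value = $788,800 − $63,000 = $725,800
Sable Creek Township: $725,800 × 0.0053 = $3,846.74
Stonebridge Unified SD: $725,800 × 0.0258 = $18,725.64
Total = $3,846.74 + $18,725.64 = $22,572.38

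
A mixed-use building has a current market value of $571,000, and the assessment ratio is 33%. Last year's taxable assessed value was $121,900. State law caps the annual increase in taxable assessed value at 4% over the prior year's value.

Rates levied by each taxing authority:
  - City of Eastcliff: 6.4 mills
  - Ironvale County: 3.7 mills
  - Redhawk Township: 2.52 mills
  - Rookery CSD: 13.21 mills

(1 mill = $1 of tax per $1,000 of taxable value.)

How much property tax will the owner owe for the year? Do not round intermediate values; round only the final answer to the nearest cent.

Uncapped assessed value = $571,000 × 0.33 = $188,430
Cap limit = $121,900 × 1.04 = $126,776
Taxable assessed value = min($188,430, $126,776) = $126,776 (cap binds)
City of Eastcliff: $126,776 × 0.0064 = $811.3664
Ironvale County: $126,776 × 0.0037 = $469.0712
Redhawk Township: $126,776 × 0.00252 = $319.47552
Rookery CSD: $126,776 × 0.01321 = $1,674.71096
Total = $3,274.62408

$3,274.62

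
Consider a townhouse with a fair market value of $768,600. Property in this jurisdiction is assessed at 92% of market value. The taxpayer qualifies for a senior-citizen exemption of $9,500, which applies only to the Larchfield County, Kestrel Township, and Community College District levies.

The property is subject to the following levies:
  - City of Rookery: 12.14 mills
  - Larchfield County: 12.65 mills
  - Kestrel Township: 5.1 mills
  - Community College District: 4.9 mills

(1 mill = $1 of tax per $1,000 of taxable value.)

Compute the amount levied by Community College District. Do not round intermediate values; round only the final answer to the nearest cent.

Assessed value = $768,600 × 0.92 = $707,112
Community College District taxable value = $707,112 − $9,500 = $697,612
Community College District levy = $697,612 × 0.0049 = $3,418.2988

$3,418.30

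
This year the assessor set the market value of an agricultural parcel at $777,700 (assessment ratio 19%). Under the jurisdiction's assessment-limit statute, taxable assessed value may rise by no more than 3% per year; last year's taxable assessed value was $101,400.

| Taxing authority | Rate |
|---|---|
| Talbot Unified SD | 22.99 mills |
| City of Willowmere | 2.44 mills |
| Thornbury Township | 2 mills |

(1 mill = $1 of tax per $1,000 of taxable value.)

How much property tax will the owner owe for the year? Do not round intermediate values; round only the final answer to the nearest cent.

Uncapped assessed value = $777,700 × 0.19 = $147,763
Cap limit = $101,400 × 1.03 = $104,442
Taxable assessed value = min($147,763, $104,442) = $104,442 (cap binds)
Talbot Unified SD: $104,442 × 0.02299 = $2,401.12158
City of Willowmere: $104,442 × 0.00244 = $254.83848
Thornbury Township: $104,442 × 0.002 = $208.884
Total = $2,864.84406

$2,864.84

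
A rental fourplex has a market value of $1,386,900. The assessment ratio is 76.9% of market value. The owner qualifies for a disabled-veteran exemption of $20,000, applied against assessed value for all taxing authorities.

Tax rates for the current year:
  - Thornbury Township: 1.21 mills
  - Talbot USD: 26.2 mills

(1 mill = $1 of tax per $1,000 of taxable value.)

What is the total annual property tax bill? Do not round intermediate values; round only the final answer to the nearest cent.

$28,685.28

Assessed value = $1,386,900 × 0.769 = $1,066,526.1
Taxable value = $1,066,526.1 − $20,000 = $1,046,526.1
Thornbury Township: $1,046,526.1 × 0.00121 = $1,266.296581
Talbot USD: $1,046,526.1 × 0.0262 = $27,418.98382
Total = $1,266.296581 + $27,418.98382 = $28,685.280401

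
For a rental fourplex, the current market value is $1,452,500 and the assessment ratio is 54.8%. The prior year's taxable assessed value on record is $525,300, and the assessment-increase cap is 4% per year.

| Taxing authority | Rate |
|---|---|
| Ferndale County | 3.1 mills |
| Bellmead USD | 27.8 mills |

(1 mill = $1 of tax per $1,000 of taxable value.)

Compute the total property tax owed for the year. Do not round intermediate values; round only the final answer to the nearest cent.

$16,881.04

Uncapped assessed value = $1,452,500 × 0.548 = $795,970
Cap limit = $525,300 × 1.04 = $546,312
Taxable assessed value = min($795,970, $546,312) = $546,312 (cap binds)
Ferndale County: $546,312 × 0.0031 = $1,693.5672
Bellmead USD: $546,312 × 0.0278 = $15,187.4736
Total = $16,881.0408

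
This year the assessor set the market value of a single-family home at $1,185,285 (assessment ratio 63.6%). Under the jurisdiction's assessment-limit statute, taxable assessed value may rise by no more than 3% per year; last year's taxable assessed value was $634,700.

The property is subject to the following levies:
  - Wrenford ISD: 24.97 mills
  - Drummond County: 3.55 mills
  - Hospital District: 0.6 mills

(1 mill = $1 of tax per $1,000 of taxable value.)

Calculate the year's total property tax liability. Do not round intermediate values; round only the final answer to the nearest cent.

$19,036.94

Uncapped assessed value = $1,185,285 × 0.636 = $753,841.26
Cap limit = $634,700 × 1.03 = $653,741
Taxable assessed value = min($753,841.26, $653,741) = $653,741 (cap binds)
Wrenford ISD: $653,741 × 0.02497 = $16,323.91277
Drummond County: $653,741 × 0.00355 = $2,320.78055
Hospital District: $653,741 × 0.0006 = $392.2446
Total = $19,036.93792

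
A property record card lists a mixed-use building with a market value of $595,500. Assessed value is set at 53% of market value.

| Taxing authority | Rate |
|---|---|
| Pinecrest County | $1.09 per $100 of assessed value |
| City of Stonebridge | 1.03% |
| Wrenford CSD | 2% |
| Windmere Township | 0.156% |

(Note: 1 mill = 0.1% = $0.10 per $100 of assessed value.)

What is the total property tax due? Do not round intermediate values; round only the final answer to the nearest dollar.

$13,496

Assessed value = $595,500 × 0.53 = $315,615
Pinecrest County: $315,615 × 0.0109 = $3,440.2035
City of Stonebridge: $315,615 × 0.0103 = $3,250.8345
Wrenford CSD: $315,615 × 0.02 = $6,312.3
Windmere Township: $315,615 × 0.00156 = $492.3594
Total = $13,495.6974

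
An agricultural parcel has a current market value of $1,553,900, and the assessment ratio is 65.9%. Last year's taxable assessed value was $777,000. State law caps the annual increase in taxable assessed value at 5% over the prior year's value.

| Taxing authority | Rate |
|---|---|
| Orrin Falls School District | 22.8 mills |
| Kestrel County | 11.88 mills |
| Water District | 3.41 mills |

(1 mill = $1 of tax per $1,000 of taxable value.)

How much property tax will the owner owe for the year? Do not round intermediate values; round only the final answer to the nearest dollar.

Uncapped assessed value = $1,553,900 × 0.659 = $1,024,020.1
Cap limit = $777,000 × 1.05 = $815,850
Taxable assessed value = min($1,024,020.1, $815,850) = $815,850 (cap binds)
Orrin Falls School District: $815,850 × 0.0228 = $18,601.38
Kestrel County: $815,850 × 0.01188 = $9,692.298
Water District: $815,850 × 0.00341 = $2,782.0485
Total = $31,075.7265

$31,076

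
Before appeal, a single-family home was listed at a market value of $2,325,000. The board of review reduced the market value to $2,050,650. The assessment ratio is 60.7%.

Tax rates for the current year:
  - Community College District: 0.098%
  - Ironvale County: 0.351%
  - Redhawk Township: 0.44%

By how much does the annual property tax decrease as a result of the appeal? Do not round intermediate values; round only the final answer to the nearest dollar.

$1,480

Old assessed value = $2,325,000 × 0.607 = $1,411,275
New assessed value = $2,050,650 × 0.607 = $1,244,744.55
Combined rate = 0.00098 + 0.00351 + 0.0044 = 0.00889
Old tax = $1,411,275 × 0.00889 = $12,546.23475
New tax = $1,244,744.55 × 0.00889 = $11,065.7790495
Reduction = $12,546.23475 − $11,065.7790495 = $1,480.4557005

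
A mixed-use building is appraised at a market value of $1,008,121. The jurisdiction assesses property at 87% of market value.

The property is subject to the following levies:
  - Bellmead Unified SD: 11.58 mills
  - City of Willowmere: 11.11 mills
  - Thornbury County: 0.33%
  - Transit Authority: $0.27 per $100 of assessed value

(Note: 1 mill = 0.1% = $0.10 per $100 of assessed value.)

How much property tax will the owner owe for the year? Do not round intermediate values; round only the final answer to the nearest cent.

$25,163.00

Assessed value = $1,008,121 × 0.87 = $877,065.27
Bellmead Unified SD: $877,065.27 × 0.01158 = $10,156.4158266
City of Willowmere: $877,065.27 × 0.01111 = $9,744.1951497
Thornbury County: $877,065.27 × 0.0033 = $2,894.315391
Transit Authority: $877,065.27 × 0.0027 = $2,368.076229
Total = $25,163.0025963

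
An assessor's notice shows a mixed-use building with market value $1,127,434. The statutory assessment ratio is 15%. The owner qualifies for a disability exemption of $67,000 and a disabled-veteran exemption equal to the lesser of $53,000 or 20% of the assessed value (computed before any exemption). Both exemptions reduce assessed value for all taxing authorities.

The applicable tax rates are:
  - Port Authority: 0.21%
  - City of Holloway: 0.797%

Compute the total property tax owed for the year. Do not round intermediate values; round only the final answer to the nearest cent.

Assessed value = $1,127,434 × 0.15 = $169,115.1
Disabled-veteran exemption = min($53,000, 20% × $169,115.1) = min($53,000, $33,823.02) = $33,823.02 (percentage binds)
Taxable value = $169,115.1 − $67,000 − $33,823.02 = $68,292.08
Port Authority: $68,292.08 × 0.0021 = $143.413368
City of Holloway: $68,292.08 × 0.00797 = $544.2878776
Total = $687.7012456

$687.70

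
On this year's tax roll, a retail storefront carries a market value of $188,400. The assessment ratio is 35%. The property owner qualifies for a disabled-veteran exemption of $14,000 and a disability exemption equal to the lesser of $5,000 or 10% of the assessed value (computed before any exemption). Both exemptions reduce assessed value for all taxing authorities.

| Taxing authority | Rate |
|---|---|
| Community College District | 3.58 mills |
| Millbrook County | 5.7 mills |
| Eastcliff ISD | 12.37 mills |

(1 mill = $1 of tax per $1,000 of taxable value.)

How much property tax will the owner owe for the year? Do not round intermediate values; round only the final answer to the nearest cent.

Assessed value = $188,400 × 0.35 = $65,940
Disability exemption = min($5,000, 10% × $65,940) = min($5,000, $6,594) = $5,000 (dollar cap binds)
Taxable value = $65,940 − $14,000 − $5,000 = $46,940
Community College District: $46,940 × 0.00358 = $168.0452
Millbrook County: $46,940 × 0.0057 = $267.558
Eastcliff ISD: $46,940 × 0.01237 = $580.6478
Total = $1,016.251

$1,016.25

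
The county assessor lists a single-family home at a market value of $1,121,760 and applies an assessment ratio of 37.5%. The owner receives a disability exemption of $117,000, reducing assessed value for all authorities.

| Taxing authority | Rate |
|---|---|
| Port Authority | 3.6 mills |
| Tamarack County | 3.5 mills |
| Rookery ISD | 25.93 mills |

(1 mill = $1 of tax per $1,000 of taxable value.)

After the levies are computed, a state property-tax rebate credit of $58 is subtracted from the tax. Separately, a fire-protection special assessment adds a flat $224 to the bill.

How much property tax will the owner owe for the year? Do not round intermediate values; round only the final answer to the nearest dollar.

$10,196

Assessed value = $1,121,760 × 0.375 = $420,660
Taxable value = $420,660 − $117,000 = $303,660
Port Authority: $303,660 × 0.0036 = $1,093.176
Tamarack County: $303,660 × 0.0035 = $1,062.81
Rookery ISD: $303,660 × 0.02593 = $7,873.9038
Levies subtotal = $10,029.8898
After credit = $10,029.8898 − $58 = $9,971.8898
Total = $9,971.8898 + $224 = $10,195.8898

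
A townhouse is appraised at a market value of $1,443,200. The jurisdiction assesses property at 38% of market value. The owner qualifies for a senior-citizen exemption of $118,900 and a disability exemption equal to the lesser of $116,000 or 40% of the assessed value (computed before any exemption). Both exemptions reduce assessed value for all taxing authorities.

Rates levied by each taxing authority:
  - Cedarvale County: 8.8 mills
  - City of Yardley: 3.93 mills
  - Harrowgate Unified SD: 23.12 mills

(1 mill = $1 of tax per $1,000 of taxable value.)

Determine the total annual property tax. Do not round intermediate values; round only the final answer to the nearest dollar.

$11,240

Assessed value = $1,443,200 × 0.38 = $548,416
Disability exemption = min($116,000, 40% × $548,416) = min($116,000, $219,366.4) = $116,000 (dollar cap binds)
Taxable value = $548,416 − $118,900 − $116,000 = $313,516
Cedarvale County: $313,516 × 0.0088 = $2,758.9408
City of Yardley: $313,516 × 0.00393 = $1,232.11788
Harrowgate Unified SD: $313,516 × 0.02312 = $7,248.48992
Total = $11,239.5486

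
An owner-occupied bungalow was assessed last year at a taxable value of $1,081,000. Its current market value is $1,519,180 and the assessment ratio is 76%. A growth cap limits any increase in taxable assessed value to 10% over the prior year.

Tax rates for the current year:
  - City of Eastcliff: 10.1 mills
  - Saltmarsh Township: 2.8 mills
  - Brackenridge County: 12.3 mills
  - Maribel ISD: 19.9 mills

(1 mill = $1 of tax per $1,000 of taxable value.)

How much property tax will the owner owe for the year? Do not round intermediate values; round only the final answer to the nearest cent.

Uncapped assessed value = $1,519,180 × 0.76 = $1,154,576.8
Cap limit = $1,081,000 × 1.1 = $1,189,100
Taxable assessed value = min($1,154,576.8, $1,189,100) = $1,154,576.8 (cap does not bind)
City of Eastcliff: $1,154,576.8 × 0.0101 = $11,661.22568
Saltmarsh Township: $1,154,576.8 × 0.0028 = $3,232.81504
Brackenridge County: $1,154,576.8 × 0.0123 = $14,201.29464
Maribel ISD: $1,154,576.8 × 0.0199 = $22,976.07832
Total = $52,071.41368

$52,071.41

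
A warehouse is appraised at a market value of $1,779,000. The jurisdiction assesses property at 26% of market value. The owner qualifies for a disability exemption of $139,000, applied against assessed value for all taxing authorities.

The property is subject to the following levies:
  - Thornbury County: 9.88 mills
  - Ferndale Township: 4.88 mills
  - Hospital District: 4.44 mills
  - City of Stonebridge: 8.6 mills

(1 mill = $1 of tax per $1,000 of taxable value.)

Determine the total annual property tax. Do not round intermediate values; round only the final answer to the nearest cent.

Assessed value = $1,779,000 × 0.26 = $462,540
Taxable value = $462,540 − $139,000 = $323,540
Thornbury County: $323,540 × 0.00988 = $3,196.5752
Ferndale Township: $323,540 × 0.00488 = $1,578.8752
Hospital District: $323,540 × 0.00444 = $1,436.5176
City of Stonebridge: $323,540 × 0.0086 = $2,782.444
Total = $3,196.5752 + $1,578.8752 + $1,436.5176 + $2,782.444 = $8,994.412

$8,994.41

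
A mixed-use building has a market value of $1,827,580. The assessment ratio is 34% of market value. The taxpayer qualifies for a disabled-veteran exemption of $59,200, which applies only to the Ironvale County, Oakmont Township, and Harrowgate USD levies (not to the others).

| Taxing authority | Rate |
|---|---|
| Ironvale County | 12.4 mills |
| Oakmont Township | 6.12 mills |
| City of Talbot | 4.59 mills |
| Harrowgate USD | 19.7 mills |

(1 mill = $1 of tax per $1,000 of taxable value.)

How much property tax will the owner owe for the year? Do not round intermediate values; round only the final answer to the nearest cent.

$24,338.53

Assessed value = $1,827,580 × 0.34 = $621,377.2
Ironvale County: ($621,377.2 − $59,200) × 0.0124 = $562,177.2 × 0.0124 = $6,970.99728
Oakmont Township: ($621,377.2 − $59,200) × 0.00612 = $562,177.2 × 0.00612 = $3,440.524464
City of Talbot: $621,377.2 × 0.00459 = $2,852.121348
Harrowgate USD: ($621,377.2 − $59,200) × 0.0197 = $562,177.2 × 0.0197 = $11,074.89084
Total = $24,338.533932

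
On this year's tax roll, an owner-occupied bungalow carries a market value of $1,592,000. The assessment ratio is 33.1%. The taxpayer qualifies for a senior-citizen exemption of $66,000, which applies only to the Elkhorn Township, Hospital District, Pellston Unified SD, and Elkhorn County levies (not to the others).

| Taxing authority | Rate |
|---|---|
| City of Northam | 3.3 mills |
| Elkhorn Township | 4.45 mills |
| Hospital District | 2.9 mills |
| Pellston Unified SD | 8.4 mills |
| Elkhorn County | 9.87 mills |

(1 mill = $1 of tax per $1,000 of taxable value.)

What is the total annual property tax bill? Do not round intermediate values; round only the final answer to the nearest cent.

Assessed value = $1,592,000 × 0.331 = $526,952
City of Northam: $526,952 × 0.0033 = $1,738.9416
Elkhorn Township: ($526,952 − $66,000) × 0.00445 = $460,952 × 0.00445 = $2,051.2364
Hospital District: ($526,952 − $66,000) × 0.0029 = $460,952 × 0.0029 = $1,336.7608
Pellston Unified SD: ($526,952 − $66,000) × 0.0084 = $460,952 × 0.0084 = $3,871.9968
Elkhorn County: ($526,952 − $66,000) × 0.00987 = $460,952 × 0.00987 = $4,549.59624
Total = $13,548.53184

$13,548.53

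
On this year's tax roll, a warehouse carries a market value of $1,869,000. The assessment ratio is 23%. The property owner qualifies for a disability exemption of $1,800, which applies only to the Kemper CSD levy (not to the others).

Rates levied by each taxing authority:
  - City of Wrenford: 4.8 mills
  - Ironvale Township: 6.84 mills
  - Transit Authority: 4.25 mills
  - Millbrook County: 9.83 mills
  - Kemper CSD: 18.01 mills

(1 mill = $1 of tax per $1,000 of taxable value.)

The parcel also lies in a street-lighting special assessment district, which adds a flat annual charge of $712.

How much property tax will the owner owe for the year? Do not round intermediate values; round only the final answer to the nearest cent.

Assessed value = $1,869,000 × 0.23 = $429,870
City of Wrenford: $429,870 × 0.0048 = $2,063.376
Ironvale Township: $429,870 × 0.00684 = $2,940.3108
Transit Authority: $429,870 × 0.00425 = $1,826.9475
Millbrook County: $429,870 × 0.00983 = $4,225.6221
Kemper CSD: ($429,870 − $1,800) × 0.01801 = $428,070 × 0.01801 = $7,709.5407
Levies subtotal = $18,765.7971
Total = $18,765.7971 + $712 = $19,477.7971

$19,477.80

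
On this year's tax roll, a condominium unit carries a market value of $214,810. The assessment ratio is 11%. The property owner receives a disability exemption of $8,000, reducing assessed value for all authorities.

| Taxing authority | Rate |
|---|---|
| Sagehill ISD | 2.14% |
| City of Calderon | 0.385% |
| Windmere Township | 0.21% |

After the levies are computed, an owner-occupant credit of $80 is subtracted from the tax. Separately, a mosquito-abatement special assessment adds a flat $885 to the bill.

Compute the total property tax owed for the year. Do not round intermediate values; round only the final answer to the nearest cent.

$1,232.46

Assessed value = $214,810 × 0.11 = $23,629.1
Taxable value = $23,629.1 − $8,000 = $15,629.1
Sagehill ISD: $15,629.1 × 0.0214 = $334.46274
City of Calderon: $15,629.1 × 0.00385 = $60.172035
Windmere Township: $15,629.1 × 0.0021 = $32.82111
Levies subtotal = $427.455885
After credit = $427.455885 − $80 = $347.455885
Total = $347.455885 + $885 = $1,232.455885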